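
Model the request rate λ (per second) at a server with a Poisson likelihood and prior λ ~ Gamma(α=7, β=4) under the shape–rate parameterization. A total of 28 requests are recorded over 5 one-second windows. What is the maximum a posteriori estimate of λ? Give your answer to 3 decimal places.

Σxᵢ = 28, n = 5.
Posterior ∝ λ^6e^(−4λ) · λ^28e^(−5λ) = λ^34e^(−9λ), i.e. Gamma(shape=35, rate=9).
The mode of a Gamma(a, b) with a ≥ 1 (shape–rate) is (a−1)/b = 34/9 ≈ 3.778.

λ̂_MAP = 3.778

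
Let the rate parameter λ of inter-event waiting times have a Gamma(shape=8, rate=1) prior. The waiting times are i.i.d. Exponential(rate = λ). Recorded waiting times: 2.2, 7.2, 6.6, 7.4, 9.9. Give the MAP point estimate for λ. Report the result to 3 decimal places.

λ̂_MAP = 0.350

The Exponential(rate=λ) likelihood is ∝ λ^n e^(−λΣtᵢ). Here n = 5 and Σtᵢ = 2.2 + 7.2 + 6.6 + 7.4 + 9.9 = 33.3.
Posterior ∝ λ^7e^(−1λ) · λ^5e^(−33.3λ) = λ^12e^(−34.3λ), i.e. Gamma(13, 34.3).
Mode = (a−1)/b = 12/34.3 ≈ 0.350.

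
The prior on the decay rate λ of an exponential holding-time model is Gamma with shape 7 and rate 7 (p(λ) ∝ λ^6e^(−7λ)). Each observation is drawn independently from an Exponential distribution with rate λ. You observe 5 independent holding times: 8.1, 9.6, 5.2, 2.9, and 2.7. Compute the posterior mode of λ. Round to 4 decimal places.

The Exponential(rate=λ) likelihood is ∝ λ^n e^(−λΣtᵢ). Here n = 5 and Σtᵢ = 8.1 + 9.6 + 5.2 + 2.9 + 2.7 = 28.5.
Posterior ∝ λ^6e^(−7λ) · λ^5e^(−28.5λ) = λ^11e^(−35.5λ), i.e. Gamma(12, 35.5).
Mode = (a−1)/b = 11/35.5 ≈ 0.3099.

λ̂_MAP = 0.3099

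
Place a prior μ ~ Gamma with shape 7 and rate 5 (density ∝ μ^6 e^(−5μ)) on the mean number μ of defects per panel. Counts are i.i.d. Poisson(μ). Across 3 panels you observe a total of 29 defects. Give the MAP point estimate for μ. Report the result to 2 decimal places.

Σxᵢ = 29, n = 3.
Posterior ∝ μ^6e^(−5μ) · μ^29e^(−3μ) = μ^35e^(−8μ), i.e. Gamma(shape=36, rate=8).
The mode of a Gamma(a, b) with a ≥ 1 (shape–rate) is (a−1)/b = 35/8 ≈ 4.38.

μ̂_MAP = 4.38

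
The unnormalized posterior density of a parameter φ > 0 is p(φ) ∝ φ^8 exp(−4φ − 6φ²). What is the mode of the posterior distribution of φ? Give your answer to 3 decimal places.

φ̂_MAP = 0.667

ℓ'(φ) = 8/φ − 4 − 12φ. Setting this to zero and multiplying by φ: 12φ² + 4φ − 8 = 0.
φ = (−4 + √(4² + 4·12·8)) / (2·12) = (−4 + √400) / 24 = (−4 + 20)/24 = 2/3.
ℓ''(φ) = −8/φ² − 12 < 0, confirming a maximum.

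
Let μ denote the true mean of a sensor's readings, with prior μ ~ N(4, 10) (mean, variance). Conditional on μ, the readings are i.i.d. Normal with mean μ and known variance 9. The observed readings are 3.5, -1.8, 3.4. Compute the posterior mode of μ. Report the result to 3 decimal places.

μ̂_MAP = 2.231

n = 3; x̄ = (3.5 + (-1.8) + 3.4)/3 = 5.1/3 = 1.7.
For a Normal prior and Normal likelihood with known variance, the posterior is Normal; its mode equals its mean, the precision-weighted average.
Prior precision 1/σ₀² = 1/10 = 0.1; data precision n/σ² = 3/9 = 1/3.
μ̂ = (0.1·4 + (1/3)·1.7) / (0.1 + 1/3) = (29/30)/(13/30) = 29/13 ≈ 2.231.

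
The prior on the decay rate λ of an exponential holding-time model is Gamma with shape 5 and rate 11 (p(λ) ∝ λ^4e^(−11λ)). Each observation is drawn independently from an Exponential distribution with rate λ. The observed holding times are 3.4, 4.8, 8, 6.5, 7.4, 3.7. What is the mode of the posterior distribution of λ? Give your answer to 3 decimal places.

The Exponential(rate=λ) likelihood is ∝ λ^n e^(−λΣtᵢ). Here n = 6 and Σtᵢ = 3.4 + 4.8 + 8 + 6.5 + 7.4 + 3.7 = 33.8.
Posterior ∝ λ^4e^(−11λ) · λ^6e^(−33.8λ) = λ^10e^(−44.8λ), i.e. Gamma(11, 44.8).
Mode = (a−1)/b = 10/44.8 ≈ 0.223.

λ̂_MAP = 0.223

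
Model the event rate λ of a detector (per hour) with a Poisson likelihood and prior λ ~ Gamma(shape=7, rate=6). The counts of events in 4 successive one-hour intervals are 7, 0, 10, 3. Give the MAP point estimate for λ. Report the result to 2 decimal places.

Σxᵢ = 7+0+10+3 = 20, with n = 4.
Posterior ∝ λ^6e^(−6λ) · λ^20e^(−4λ) = λ^26e^(−10λ), i.e. Gamma(shape=27, rate=10).
The mode of a Gamma(a, b) with a ≥ 1 (shape–rate) is (a−1)/b = 26/10 ≈ 2.60.

λ̂_MAP = 2.60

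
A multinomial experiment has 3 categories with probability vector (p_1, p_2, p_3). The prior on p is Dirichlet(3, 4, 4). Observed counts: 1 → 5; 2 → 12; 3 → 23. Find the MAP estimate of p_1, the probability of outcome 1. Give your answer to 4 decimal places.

MAP estimate: 0.1458

The posterior is Dirichlet(αᵢ + nᵢ) = Dirichlet(8, 16, 27).
For a Dirichlet(a₁,…,a_K) with all aᵢ > 1, the mode has j-th component (aⱼ − 1)/(Σaᵢ − K).
Here Σaᵢ = 51 and K = 3, so p_1 = (8 − 1)/(51 − 3) = 7/48 ≈ 0.1458.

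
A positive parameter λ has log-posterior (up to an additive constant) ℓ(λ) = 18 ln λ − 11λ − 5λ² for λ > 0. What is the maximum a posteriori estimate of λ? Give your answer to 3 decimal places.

λ̂_MAP = 0.900

ℓ'(λ) = 18/λ − 11 − 10λ. Setting this to zero and multiplying by λ: 10λ² + 11λ − 18 = 0.
λ = (−11 + √(11² + 4·10·18)) / (2·10) = (−11 + √841) / 20 = (−11 + 29)/20 = 9/10.
ℓ''(λ) = −18/λ² − 10 < 0, confirming a maximum.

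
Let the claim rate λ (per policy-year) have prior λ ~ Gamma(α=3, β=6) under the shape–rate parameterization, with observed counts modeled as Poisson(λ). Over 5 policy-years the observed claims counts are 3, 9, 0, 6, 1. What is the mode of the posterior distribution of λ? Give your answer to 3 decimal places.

Σxᵢ = 3+9+0+6+1 = 19, with n = 5.
Posterior ∝ λ^2e^(−6λ) · λ^19e^(−5λ) = λ^21e^(−11λ), i.e. Gamma(shape=22, rate=11).
The mode of a Gamma(a, b) with a ≥ 1 (shape–rate) is (a−1)/b = 21/11 ≈ 1.909.

λ̂_MAP = 1.909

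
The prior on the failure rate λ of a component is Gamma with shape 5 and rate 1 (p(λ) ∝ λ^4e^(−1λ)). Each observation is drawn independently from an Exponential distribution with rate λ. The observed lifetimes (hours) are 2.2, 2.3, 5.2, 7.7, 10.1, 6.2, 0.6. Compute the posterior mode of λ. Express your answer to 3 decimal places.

λ̂_MAP = 0.312

The Exponential(rate=λ) likelihood is ∝ λ^n e^(−λΣtᵢ). Here n = 7 and Σtᵢ = 2.2 + 2.3 + 5.2 + 7.7 + 10.1 + 6.2 + 0.6 = 34.3.
Posterior ∝ λ^4e^(−1λ) · λ^7e^(−34.3λ) = λ^11e^(−35.3λ), i.e. Gamma(12, 35.3).
Mode = (a−1)/b = 11/35.3 ≈ 0.312.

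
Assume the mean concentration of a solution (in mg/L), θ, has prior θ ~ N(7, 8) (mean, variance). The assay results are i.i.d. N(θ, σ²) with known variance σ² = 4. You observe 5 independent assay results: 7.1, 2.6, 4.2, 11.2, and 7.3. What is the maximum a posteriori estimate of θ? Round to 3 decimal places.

n = 5; x̄ = (7.1 + 2.6 + 4.2 + 11.2 + 7.3)/5 = 32.4/5 = 6.48.
For a Normal prior and Normal likelihood with known variance, the posterior is Normal; its mode equals its mean, the precision-weighted average.
Prior precision 1/σ₀² = 1/8 = 0.125; data precision n/σ² = 5/4 = 1.25.
θ̂ = (0.125·7 + 1.25·6.48) / (0.125 + 1.25) = 8.975/1.375 = 359/55 ≈ 6.527.

θ̂_MAP = 6.527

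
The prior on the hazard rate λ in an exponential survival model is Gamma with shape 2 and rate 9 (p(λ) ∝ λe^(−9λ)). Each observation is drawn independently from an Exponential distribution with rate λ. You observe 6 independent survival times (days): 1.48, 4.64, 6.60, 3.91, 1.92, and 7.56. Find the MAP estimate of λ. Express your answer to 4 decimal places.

λ̂_MAP = 0.1994

The Exponential(rate=λ) likelihood is ∝ λ^n e^(−λΣtᵢ). Here n = 6 and Σtᵢ = 1.48 + 4.64 + 6.60 + 3.91 + 1.92 + 7.56 = 26.11.
Posterior ∝ λe^(−9λ) · λ^6e^(−26.11λ) = λ^7e^(−35.11λ), i.e. Gamma(8, 35.11).
Mode = (a−1)/b = 7/35.11 ≈ 0.1994.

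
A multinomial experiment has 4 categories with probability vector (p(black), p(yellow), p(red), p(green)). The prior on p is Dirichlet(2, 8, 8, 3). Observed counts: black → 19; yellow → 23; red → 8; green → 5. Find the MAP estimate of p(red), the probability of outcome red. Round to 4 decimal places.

MAP estimate of p(red) = 0.2083

The posterior is Dirichlet(αᵢ + nᵢ) = Dirichlet(21, 31, 16, 8).
For a Dirichlet(a₁,…,a_K) with all aᵢ > 1, the mode has j-th component (aⱼ − 1)/(Σaᵢ − K).
Here Σaᵢ = 76 and K = 4, so p(red) = (16 − 1)/(76 − 4) = 15/72 ≈ 0.2083.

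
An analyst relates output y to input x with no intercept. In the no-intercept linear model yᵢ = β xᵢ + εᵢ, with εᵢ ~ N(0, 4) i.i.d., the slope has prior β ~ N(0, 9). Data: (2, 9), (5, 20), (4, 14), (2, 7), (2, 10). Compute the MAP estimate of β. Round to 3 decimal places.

β̂_MAP = 3.892

log p(β | y) = −Σ(yᵢ − βxᵢ)²/(2·4) − β²/(2·9) + const.
Setting the derivative to zero: Σxᵢ(yᵢ − βxᵢ)/4 − β/9 = 0, so β = Σxᵢyᵢ / (Σxᵢ² + σ²/τ²).
Σxᵢyᵢ = 2·9 + 5·20 + 4·14 + 2·7 + 2·10 = 208; Σxᵢ² = 53; σ²/τ² = 4/9.
β̂_MAP = 208 / (53 + 4/9) = 208/(481/9) = 144/37 ≈ 3.892.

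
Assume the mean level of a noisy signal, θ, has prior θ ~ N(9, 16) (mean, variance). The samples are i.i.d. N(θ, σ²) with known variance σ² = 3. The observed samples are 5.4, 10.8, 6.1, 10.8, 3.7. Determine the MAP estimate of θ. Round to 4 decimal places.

θ̂_MAP = 7.4193

n = 5; x̄ = (5.4 + 10.8 + 6.1 + 10.8 + 3.7)/5 = 36.8/5 = 7.36.
For a Normal prior and Normal likelihood with known variance, the posterior is Normal; its mode equals its mean, the precision-weighted average.
Prior precision 1/σ₀² = 1/16 = 0.0625; data precision n/σ² = 5/3.
θ̂ = (0.0625·9 + (5/3)·7.36) / (0.0625 + 5/3) = (3079/240)/(83/48) = 3079/415 ≈ 7.4193.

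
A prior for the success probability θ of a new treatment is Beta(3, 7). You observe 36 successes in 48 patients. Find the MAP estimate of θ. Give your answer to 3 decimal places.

θ̂_MAP = 0.679

Prior: Beta(3, 7).
Data: 36 successes in 48 trials. The binomial likelihood contributes θ^36(1−θ)^12, so the posterior is Beta(3+36, 7+12) = Beta(39, 19).
For Beta(a, b) with a, b > 1 the mode is (a−1)/(a+b−2) = 38/56 ≈ 0.679.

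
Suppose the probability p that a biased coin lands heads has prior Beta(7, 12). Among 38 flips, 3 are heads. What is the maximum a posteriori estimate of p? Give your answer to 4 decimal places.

Prior: Beta(7, 12).
Data: 3 successes in 38 trials. The binomial likelihood contributes p^3(1−p)^35, so the posterior is Beta(7+3, 12+35) = Beta(10, 47).
For Beta(a, b) with a, b > 1 the mode is (a−1)/(a+b−2) = 9/55 ≈ 0.1636.

p̂_MAP = 0.1636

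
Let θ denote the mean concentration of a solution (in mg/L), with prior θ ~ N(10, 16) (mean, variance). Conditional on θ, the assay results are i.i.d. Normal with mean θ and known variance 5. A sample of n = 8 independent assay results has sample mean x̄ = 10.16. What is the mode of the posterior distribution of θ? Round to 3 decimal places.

θ̂_MAP = 10.154

n = 8, x̄ = 10.16.
For a Normal prior and Normal likelihood with known variance, the posterior is Normal; its mode equals its mean, the precision-weighted average.
Prior precision 1/σ₀² = 1/16 = 0.0625; data precision n/σ² = 8/5 = 1.6.
θ̂ = (0.0625·10 + 1.6·10.16) / (0.0625 + 1.6) = 16.881/1.6625 = 33762/3325 ≈ 10.154.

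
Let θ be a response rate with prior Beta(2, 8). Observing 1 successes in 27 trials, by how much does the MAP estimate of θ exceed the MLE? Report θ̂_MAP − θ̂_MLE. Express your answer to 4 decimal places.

Posterior is Beta(3, 34); MAP = (3−1)/(37−2) = 2/35 ≈ 0.05714.
MLE ignores the prior: θ̂_MLE = k/n = 1/27 ≈ 0.03704.
Difference = 2/35 − 1/27 = 19/945 ≈ 0.0201.

MAP − MLE = 0.0201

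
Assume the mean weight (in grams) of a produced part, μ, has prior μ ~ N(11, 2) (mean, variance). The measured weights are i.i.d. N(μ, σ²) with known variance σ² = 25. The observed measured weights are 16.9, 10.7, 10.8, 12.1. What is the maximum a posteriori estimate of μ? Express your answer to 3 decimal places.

n = 4; x̄ = (16.9 + 10.7 + 10.8 + 12.1)/4 = 50.5/4 = 12.625.
For a Normal prior and Normal likelihood with known variance, the posterior is Normal; its mode equals its mean, the precision-weighted average.
Prior precision 1/σ₀² = 1/2 = 0.5; data precision n/σ² = 4/25 = 0.16.
μ̂ = (0.5·11 + 0.16·12.625) / (0.5 + 0.16) = 7.52/0.66 = 376/33 ≈ 11.394.

μ̂_MAP = 11.394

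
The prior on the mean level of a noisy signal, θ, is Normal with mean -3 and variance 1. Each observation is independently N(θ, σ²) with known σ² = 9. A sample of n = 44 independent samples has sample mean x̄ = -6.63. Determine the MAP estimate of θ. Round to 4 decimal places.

n = 44, x̄ = -6.63.
For a Normal prior and Normal likelihood with known variance, the posterior is Normal; its mode equals its mean, the precision-weighted average.
Prior precision 1/σ₀² = 1/1 = 1; data precision n/σ² = 44/9.
θ̂ = (1·(-3) + (44/9)·(-6.63)) / (1 + 44/9) = (-2656/75)/(53/9) = -7968/1325 ≈ -6.0136.

θ̂_MAP = -6.0136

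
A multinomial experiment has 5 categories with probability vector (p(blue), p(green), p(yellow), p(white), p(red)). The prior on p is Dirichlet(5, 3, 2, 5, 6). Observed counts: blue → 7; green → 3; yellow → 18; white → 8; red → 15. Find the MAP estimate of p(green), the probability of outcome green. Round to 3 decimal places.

MAP estimate of p(green) = 0.075

The posterior is Dirichlet(αᵢ + nᵢ) = Dirichlet(12, 6, 20, 13, 21).
For a Dirichlet(a₁,…,a_K) with all aᵢ > 1, the mode has j-th component (aⱼ − 1)/(Σaᵢ − K).
Here Σaᵢ = 72 and K = 5, so p(green) = (6 − 1)/(72 − 5) = 5/67 ≈ 0.075.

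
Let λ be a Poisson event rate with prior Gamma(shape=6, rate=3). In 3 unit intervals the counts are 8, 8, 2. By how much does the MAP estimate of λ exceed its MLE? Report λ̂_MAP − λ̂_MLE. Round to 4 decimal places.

Σxᵢ = 18. Posterior is Gamma(24, 6); MAP = (24−1)/6 = 23/6 ≈ 3.83333.
MLE = x̄ = 18/3 ≈ 6.00000.
Difference = 23/6 − 18/3 = -13/6 ≈ -2.1667.

MAP − MLE = -2.1667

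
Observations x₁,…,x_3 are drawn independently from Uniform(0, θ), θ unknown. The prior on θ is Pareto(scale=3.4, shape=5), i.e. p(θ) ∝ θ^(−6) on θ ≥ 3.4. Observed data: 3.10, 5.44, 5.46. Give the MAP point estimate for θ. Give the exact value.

The Uniform(0, θ) likelihood is θ^(−n) for θ ≥ max(xᵢ), zero otherwise. Here max(xᵢ) = 5.46.
Posterior ∝ θ^(−6) · θ^(−3) = θ^(−9) on θ ≥ max(3.4, 5.46) = 5.46.
This density is strictly decreasing in θ, so the posterior mode lies at the lower boundary of the support.

θ̂_MAP = 5.46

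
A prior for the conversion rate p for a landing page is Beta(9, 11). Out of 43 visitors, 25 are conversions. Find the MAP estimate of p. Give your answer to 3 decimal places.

Prior: Beta(9, 11).
Data: 25 successes in 43 trials. The binomial likelihood contributes p^25(1−p)^18, so the posterior is Beta(9+25, 11+18) = Beta(34, 29).
For Beta(a, b) with a, b > 1 the mode is (a−1)/(a+b−2) = 33/61 ≈ 0.541.

p̂_MAP = 0.541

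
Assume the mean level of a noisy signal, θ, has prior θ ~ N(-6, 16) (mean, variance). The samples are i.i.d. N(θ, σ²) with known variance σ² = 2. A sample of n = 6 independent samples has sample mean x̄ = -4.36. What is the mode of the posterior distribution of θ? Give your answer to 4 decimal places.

θ̂_MAP = -4.3935

n = 6, x̄ = -4.36.
For a Normal prior and Normal likelihood with known variance, the posterior is Normal; its mode equals its mean, the precision-weighted average.
Prior precision 1/σ₀² = 1/16 = 0.0625; data precision n/σ² = 6/2 = 3.
θ̂ = (0.0625·(-6) + 3·(-4.36)) / (0.0625 + 3) = (-13.455)/3.0625 = -5382/1225 ≈ -4.3935.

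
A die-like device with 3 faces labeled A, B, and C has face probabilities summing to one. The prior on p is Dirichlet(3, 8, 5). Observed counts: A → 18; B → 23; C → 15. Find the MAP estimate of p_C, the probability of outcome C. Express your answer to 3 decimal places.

MAP estimate of p_C = 0.275

The posterior is Dirichlet(αᵢ + nᵢ) = Dirichlet(21, 31, 20).
For a Dirichlet(a₁,…,a_K) with all aᵢ > 1, the mode has j-th component (aⱼ − 1)/(Σaᵢ − K).
Here Σaᵢ = 72 and K = 3, so p_C = (20 − 1)/(72 − 3) = 19/69 ≈ 0.275.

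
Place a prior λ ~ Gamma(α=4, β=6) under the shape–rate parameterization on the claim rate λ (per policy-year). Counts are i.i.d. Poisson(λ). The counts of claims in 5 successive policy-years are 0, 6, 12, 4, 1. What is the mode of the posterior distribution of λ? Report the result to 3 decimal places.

λ̂_MAP = 2.364

Σxᵢ = 0+6+12+4+1 = 23, with n = 5.
Posterior ∝ λ^3e^(−6λ) · λ^23e^(−5λ) = λ^26e^(−11λ), i.e. Gamma(shape=27, rate=11).
The mode of a Gamma(a, b) with a ≥ 1 (shape–rate) is (a−1)/b = 26/11 ≈ 2.364.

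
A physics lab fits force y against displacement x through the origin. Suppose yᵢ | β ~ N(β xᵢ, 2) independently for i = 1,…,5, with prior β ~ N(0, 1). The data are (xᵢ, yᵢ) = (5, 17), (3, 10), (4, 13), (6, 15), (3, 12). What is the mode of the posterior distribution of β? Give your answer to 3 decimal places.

β̂_MAP = 3.021

log p(β | y) = −Σ(yᵢ − βxᵢ)²/(2·2) − β²/(2·1) + const.
Setting the derivative to zero: Σxᵢ(yᵢ − βxᵢ)/2 − β/1 = 0, so β = Σxᵢyᵢ / (Σxᵢ² + σ²/τ²).
Σxᵢyᵢ = 5·17 + 3·10 + 4·13 + 6·15 + 3·12 = 293; Σxᵢ² = 95; σ²/τ² = 2.
β̂_MAP = 293 / (95 + 2) = 293/97 ≈ 3.021.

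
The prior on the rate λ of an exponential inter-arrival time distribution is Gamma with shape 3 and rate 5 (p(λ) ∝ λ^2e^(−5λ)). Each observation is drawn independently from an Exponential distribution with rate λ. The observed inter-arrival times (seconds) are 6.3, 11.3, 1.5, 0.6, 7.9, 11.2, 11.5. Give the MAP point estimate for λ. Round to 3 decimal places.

λ̂_MAP = 0.163

The Exponential(rate=λ) likelihood is ∝ λ^n e^(−λΣtᵢ). Here n = 7 and Σtᵢ = 6.3 + 11.3 + 1.5 + 0.6 + 7.9 + 11.2 + 11.5 = 50.3.
Posterior ∝ λ^2e^(−5λ) · λ^7e^(−50.3λ) = λ^9e^(−55.3λ), i.e. Gamma(10, 55.3).
Mode = (a−1)/b = 9/55.3 ≈ 0.163.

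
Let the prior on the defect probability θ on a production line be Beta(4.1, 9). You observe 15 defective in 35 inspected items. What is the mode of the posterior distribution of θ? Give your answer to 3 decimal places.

Prior: Beta(4.1, 9).
Data: 15 successes in 35 trials. The binomial likelihood contributes θ^15(1−θ)^20, so the posterior is Beta(4.1+15, 9+20) = Beta(19.1, 29).
For Beta(a, b) with a, b > 1 the mode is (a−1)/(a+b−2) = 18.1/46.1 ≈ 0.393.

θ̂_MAP = 0.393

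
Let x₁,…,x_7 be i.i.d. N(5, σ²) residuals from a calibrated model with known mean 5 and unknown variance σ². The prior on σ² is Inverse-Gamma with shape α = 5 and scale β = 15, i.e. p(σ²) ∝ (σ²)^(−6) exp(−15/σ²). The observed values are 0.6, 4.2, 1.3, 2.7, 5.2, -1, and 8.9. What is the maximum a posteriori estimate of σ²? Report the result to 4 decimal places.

Sum of squared deviations about the known mean: SS = (0.6−5)² + (4.2−5)² + (1.3−5)² + (2.7−5)² + (5.2−5)² + (-1−5)² + (8.9−5)² = 90.23.
The Normal likelihood contributes (σ²)^(−n/2) exp(−SS/(2σ²)), so the posterior is Inverse-Gamma(α + n/2, β + SS/2) = Inverse-Gamma(8.5, 60.115).
The mode of Inverse-Gamma(a, b) is b/(a+1) = 60.115/9.5 ≈ 6.3279.

σ̂²_MAP = 6.3279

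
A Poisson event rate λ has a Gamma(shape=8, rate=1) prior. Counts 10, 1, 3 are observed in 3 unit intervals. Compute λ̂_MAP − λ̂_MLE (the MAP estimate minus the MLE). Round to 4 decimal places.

MAP − MLE = 0.5833

Σxᵢ = 14. Posterior is Gamma(22, 4); MAP = (22−1)/4 = 21/4 ≈ 5.25000.
MLE = x̄ = 14/3 ≈ 4.66667.
Difference = 21/4 − 14/3 = 7/12 ≈ 0.5833.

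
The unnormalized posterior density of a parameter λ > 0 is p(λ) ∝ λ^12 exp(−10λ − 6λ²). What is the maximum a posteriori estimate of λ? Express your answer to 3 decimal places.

ℓ'(λ) = 12/λ − 10 − 12λ. Setting this to zero and multiplying by λ: 12λ² + 10λ − 12 = 0.
λ = (−10 + √(10² + 4·12·12)) / (2·12) = (−10 + √676) / 24 = (−10 + 26)/24 = 2/3.
ℓ''(λ) = −12/λ² − 12 < 0, confirming a maximum.

λ̂_MAP = 0.667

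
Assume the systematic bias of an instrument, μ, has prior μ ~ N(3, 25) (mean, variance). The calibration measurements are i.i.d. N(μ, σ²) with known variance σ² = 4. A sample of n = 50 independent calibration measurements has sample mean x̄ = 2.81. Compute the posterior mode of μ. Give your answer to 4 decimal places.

n = 50, x̄ = 2.81.
For a Normal prior and Normal likelihood with known variance, the posterior is Normal; its mode equals its mean, the precision-weighted average.
Prior precision 1/σ₀² = 1/25 = 0.04; data precision n/σ² = 50/4 = 12.5.
μ̂ = (0.04·3 + 12.5·2.81) / (0.04 + 12.5) = 35.245/12.54 = 371/132 ≈ 2.8106.

μ̂_MAP = 2.8106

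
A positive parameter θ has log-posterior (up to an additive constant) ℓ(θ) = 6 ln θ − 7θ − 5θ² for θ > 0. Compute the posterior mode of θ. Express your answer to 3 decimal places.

θ̂_MAP = 0.500

ℓ'(θ) = 6/θ − 7 − 10θ. Setting this to zero and multiplying by θ: 10θ² + 7θ − 6 = 0.
θ = (−7 + √(7² + 4·10·6)) / (2·10) = (−7 + √289) / 20 = (−7 + 17)/20 = 1/2.
ℓ''(θ) = −6/θ² − 10 < 0, confirming a maximum.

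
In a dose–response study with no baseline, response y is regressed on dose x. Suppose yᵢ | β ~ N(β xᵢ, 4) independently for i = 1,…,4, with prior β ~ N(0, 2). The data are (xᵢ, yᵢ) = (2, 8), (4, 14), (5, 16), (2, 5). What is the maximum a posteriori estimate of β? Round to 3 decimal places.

log p(β | y) = −Σ(yᵢ − βxᵢ)²/(2·4) − β²/(2·2) + const.
Setting the derivative to zero: Σxᵢ(yᵢ − βxᵢ)/4 − β/2 = 0, so β = Σxᵢyᵢ / (Σxᵢ² + σ²/τ²).
Σxᵢyᵢ = 2·8 + 4·14 + 5·16 + 2·5 = 162; Σxᵢ² = 49; σ²/τ² = 2.
β̂_MAP = 162 / (49 + 2) = 162/51 ≈ 3.176.

β̂_MAP = 3.176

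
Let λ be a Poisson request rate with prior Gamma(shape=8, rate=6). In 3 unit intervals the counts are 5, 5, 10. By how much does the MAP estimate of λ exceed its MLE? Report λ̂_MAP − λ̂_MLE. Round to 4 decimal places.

Σxᵢ = 20. Posterior is Gamma(28, 9); MAP = (28−1)/9 = 27/9 ≈ 3.00000.
MLE = x̄ = 20/3 ≈ 6.66667.
Difference = 27/9 − 20/3 = -11/3 ≈ -3.6667.

MAP − MLE = -3.6667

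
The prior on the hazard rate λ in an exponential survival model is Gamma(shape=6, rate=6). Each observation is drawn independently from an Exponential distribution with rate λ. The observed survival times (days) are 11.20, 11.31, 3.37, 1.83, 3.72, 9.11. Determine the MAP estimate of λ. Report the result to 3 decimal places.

The Exponential(rate=λ) likelihood is ∝ λ^n e^(−λΣtᵢ). Here n = 6 and Σtᵢ = 11.20 + 11.31 + 3.37 + 1.83 + 3.72 + 9.11 = 40.54.
Posterior ∝ λ^5e^(−6λ) · λ^6e^(−40.54λ) = λ^11e^(−46.54λ), i.e. Gamma(12, 46.54).
Mode = (a−1)/b = 11/46.54 ≈ 0.236.

λ̂_MAP = 0.236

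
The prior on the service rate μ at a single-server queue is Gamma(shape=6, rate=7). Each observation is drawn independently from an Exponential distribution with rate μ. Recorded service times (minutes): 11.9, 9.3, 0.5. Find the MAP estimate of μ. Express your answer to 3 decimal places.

The Exponential(rate=μ) likelihood is ∝ μ^n e^(−μΣtᵢ). Here n = 3 and Σtᵢ = 11.9 + 9.3 + 0.5 = 21.7.
Posterior ∝ μ^5e^(−7μ) · μ^3e^(−21.7μ) = μ^8e^(−28.7μ), i.e. Gamma(9, 28.7).
Mode = (a−1)/b = 8/28.7 ≈ 0.279.

μ̂_MAP = 0.279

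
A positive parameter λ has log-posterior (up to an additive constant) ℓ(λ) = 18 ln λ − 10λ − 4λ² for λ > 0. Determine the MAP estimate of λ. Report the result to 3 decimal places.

λ̂_MAP = 1.000

ℓ'(λ) = 18/λ − 10 − 8λ. Setting this to zero and multiplying by λ: 8λ² + 10λ − 18 = 0.
λ = (−10 + √(10² + 4·8·18)) / (2·8) = (−10 + √676) / 16 = (−10 + 26)/16 = 1.
ℓ''(λ) = −18/λ² − 8 < 0, confirming a maximum.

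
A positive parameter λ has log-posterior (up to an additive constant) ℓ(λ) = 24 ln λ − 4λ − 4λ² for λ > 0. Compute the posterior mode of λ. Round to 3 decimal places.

ℓ'(λ) = 24/λ − 4 − 8λ. Setting this to zero and multiplying by λ: 8λ² + 4λ − 24 = 0.
λ = (−4 + √(4² + 4·8·24)) / (2·8) = (−4 + √784) / 16 = (−4 + 28)/16 = 3/2.
ℓ''(λ) = −24/λ² − 8 < 0, confirming a maximum.

λ̂_MAP = 1.500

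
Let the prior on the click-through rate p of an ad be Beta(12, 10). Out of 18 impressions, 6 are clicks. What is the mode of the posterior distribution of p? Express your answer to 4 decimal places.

Prior: Beta(12, 10).
Data: 6 successes in 18 trials. The binomial likelihood contributes p^6(1−p)^12, so the posterior is Beta(12+6, 10+12) = Beta(18, 22).
For Beta(a, b) with a, b > 1 the mode is (a−1)/(a+b−2) = 17/38 ≈ 0.4474.

p̂_MAP = 0.4474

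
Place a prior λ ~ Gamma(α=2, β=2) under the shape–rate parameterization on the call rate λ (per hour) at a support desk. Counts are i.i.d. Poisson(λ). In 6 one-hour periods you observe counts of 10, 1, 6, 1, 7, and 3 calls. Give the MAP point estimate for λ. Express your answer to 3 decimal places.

λ̂_MAP = 3.625

Σxᵢ = 10+1+6+1+7+3 = 28, with n = 6.
Posterior ∝ λe^(−2λ) · λ^28e^(−6λ) = λ^29e^(−8λ), i.e. Gamma(shape=30, rate=8).
The mode of a Gamma(a, b) with a ≥ 1 (shape–rate) is (a−1)/b = 29/8 ≈ 3.625.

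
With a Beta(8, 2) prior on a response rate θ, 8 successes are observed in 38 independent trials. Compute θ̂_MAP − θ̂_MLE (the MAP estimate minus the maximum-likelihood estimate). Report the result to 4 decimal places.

Posterior is Beta(16, 32); MAP = (16−1)/(48−2) = 15/46 ≈ 0.32609.
MLE ignores the prior: θ̂_MLE = k/n = 8/38 ≈ 0.21053.
Difference = 15/46 − 8/38 = 101/874 ≈ 0.1156.

MAP − MLE = 0.1156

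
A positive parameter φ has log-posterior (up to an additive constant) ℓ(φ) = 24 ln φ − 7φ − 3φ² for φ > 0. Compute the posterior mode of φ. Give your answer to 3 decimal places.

ℓ'(φ) = 24/φ − 7 − 6φ. Setting this to zero and multiplying by φ: 6φ² + 7φ − 24 = 0.
φ = (−7 + √(7² + 4·6·24)) / (2·6) = (−7 + √625) / 12 = (−7 + 25)/12 = 3/2.
ℓ''(φ) = −24/φ² − 6 < 0, confirming a maximum.

φ̂_MAP = 1.500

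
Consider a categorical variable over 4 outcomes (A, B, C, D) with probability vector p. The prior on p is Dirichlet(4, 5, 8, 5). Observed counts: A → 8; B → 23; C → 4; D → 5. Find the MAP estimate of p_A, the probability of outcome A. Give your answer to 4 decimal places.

The posterior is Dirichlet(αᵢ + nᵢ) = Dirichlet(12, 28, 12, 10).
For a Dirichlet(a₁,…,a_K) with all aᵢ > 1, the mode has j-th component (aⱼ − 1)/(Σaᵢ − K).
Here Σaᵢ = 62 and K = 4, so p_A = (12 − 1)/(62 − 4) = 11/58 ≈ 0.1897.

MAP estimate of p_A = 0.1897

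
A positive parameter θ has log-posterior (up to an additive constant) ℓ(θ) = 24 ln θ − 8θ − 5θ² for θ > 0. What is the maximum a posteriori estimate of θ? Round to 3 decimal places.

ℓ'(θ) = 24/θ − 8 − 10θ. Setting this to zero and multiplying by θ: 10θ² + 8θ − 24 = 0.
θ = (−8 + √(8² + 4·10·24)) / (2·10) = (−8 + √1024) / 20 = (−8 + 32)/20 = 6/5.
ℓ''(θ) = −24/θ² − 10 < 0, confirming a maximum.

θ̂_MAP = 1.200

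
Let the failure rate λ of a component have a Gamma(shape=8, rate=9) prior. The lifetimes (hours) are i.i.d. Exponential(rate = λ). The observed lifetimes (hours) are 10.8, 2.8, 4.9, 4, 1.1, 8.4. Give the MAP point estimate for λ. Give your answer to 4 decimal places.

The Exponential(rate=λ) likelihood is ∝ λ^n e^(−λΣtᵢ). Here n = 6 and Σtᵢ = 10.8 + 2.8 + 4.9 + 4 + 1.1 + 8.4 = 32.
Posterior ∝ λ^7e^(−9λ) · λ^6e^(−32λ) = λ^13e^(−41λ), i.e. Gamma(14, 41).
Mode = (a−1)/b = 13/41 ≈ 0.3171.

λ̂_MAP = 0.3171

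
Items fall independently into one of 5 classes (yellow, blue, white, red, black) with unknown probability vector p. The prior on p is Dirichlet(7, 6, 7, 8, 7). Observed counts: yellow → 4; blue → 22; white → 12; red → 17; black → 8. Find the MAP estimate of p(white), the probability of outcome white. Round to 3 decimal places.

The posterior is Dirichlet(αᵢ + nᵢ) = Dirichlet(11, 28, 19, 25, 15).
For a Dirichlet(a₁,…,a_K) with all aᵢ > 1, the mode has j-th component (aⱼ − 1)/(Σaᵢ − K).
Here Σaᵢ = 98 and K = 5, so p(white) = (19 − 1)/(98 − 5) = 18/93 ≈ 0.194.

MAP estimate of p(white) = 0.194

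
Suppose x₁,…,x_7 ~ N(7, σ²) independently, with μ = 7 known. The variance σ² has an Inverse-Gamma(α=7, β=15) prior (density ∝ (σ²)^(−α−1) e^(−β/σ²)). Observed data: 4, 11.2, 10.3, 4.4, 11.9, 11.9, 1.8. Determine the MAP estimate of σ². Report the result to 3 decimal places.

Sum of squared deviations about the known mean: SS = (4−7)² + (11.2−7)² + (10.3−7)² + (4.4−7)² + (11.9−7)² + (11.9−7)² + (1.8−7)² = 119.35.
The Normal likelihood contributes (σ²)^(−n/2) exp(−SS/(2σ²)), so the posterior is Inverse-Gamma(α + n/2, β + SS/2) = Inverse-Gamma(10.5, 74.675).
The mode of Inverse-Gamma(a, b) is b/(a+1) = 74.675/11.5 ≈ 6.493.

σ̂²_MAP = 6.493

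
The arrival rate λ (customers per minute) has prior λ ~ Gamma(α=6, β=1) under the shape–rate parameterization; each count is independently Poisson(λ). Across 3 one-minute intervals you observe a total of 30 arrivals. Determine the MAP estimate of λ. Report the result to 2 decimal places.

Σxᵢ = 30, n = 3.
Posterior ∝ λ^5e^(−1λ) · λ^30e^(−3λ) = λ^35e^(−4λ), i.e. Gamma(shape=36, rate=4).
The mode of a Gamma(a, b) with a ≥ 1 (shape–rate) is (a−1)/b = 35/4 ≈ 8.75.

λ̂_MAP = 8.75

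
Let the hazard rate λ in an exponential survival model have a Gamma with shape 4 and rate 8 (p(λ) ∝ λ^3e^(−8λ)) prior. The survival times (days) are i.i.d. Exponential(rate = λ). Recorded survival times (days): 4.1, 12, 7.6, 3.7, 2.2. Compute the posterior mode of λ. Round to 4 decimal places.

λ̂_MAP = 0.2128

The Exponential(rate=λ) likelihood is ∝ λ^n e^(−λΣtᵢ). Here n = 5 and Σtᵢ = 4.1 + 12 + 7.6 + 3.7 + 2.2 = 29.6.
Posterior ∝ λ^3e^(−8λ) · λ^5e^(−29.6λ) = λ^8e^(−37.6λ), i.e. Gamma(9, 37.6).
Mode = (a−1)/b = 8/37.6 ≈ 0.2128.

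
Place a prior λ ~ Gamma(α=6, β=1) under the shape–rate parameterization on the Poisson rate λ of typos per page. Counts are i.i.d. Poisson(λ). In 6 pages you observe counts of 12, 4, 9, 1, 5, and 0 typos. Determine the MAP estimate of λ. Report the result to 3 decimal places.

Σxᵢ = 12+4+9+1+5+0 = 31, with n = 6.
Posterior ∝ λ^5e^(−1λ) · λ^31e^(−6λ) = λ^36e^(−7λ), i.e. Gamma(shape=37, rate=7).
The mode of a Gamma(a, b) with a ≥ 1 (shape–rate) is (a−1)/b = 36/7 ≈ 5.143.

λ̂_MAP = 5.143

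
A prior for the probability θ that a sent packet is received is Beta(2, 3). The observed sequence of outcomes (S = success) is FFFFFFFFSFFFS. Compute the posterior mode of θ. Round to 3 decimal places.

Prior: Beta(2, 3).
Data: 2 successes in 13 trials (from the sequence). The binomial likelihood contributes θ^2(1−θ)^11, so the posterior is Beta(2+2, 3+11) = Beta(4, 14).
For Beta(a, b) with a, b > 1 the mode is (a−1)/(a+b−2) = 3/16 ≈ 0.188.

θ̂_MAP = 0.188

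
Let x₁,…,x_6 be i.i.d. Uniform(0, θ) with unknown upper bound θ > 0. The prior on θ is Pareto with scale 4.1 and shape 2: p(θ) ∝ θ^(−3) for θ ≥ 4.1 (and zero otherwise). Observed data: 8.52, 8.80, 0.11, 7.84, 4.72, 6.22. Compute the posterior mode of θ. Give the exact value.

The Uniform(0, θ) likelihood is θ^(−n) for θ ≥ max(xᵢ), zero otherwise. Here max(xᵢ) = 8.80.
Posterior ∝ θ^(−3) · θ^(−6) = θ^(−9) on θ ≥ max(4.1, 8.80) = 8.80.
This density is strictly decreasing in θ, so the posterior mode lies at the lower boundary of the support.

θ̂_MAP = 8.80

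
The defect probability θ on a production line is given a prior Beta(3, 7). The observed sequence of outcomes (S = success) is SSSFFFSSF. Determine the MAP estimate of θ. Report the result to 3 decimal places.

Prior: Beta(3, 7).
Data: 5 successes in 9 trials (from the sequence). The binomial likelihood contributes θ^5(1−θ)^4, so the posterior is Beta(3+5, 7+4) = Beta(8, 11).
For Beta(a, b) with a, b > 1 the mode is (a−1)/(a+b−2) = 7/17 ≈ 0.412.

θ̂_MAP = 0.412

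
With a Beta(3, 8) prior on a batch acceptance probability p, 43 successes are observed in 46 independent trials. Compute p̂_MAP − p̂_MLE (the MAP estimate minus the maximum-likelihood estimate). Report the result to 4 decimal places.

MAP − MLE = -0.1166

Posterior is Beta(46, 11); MAP = (46−1)/(57−2) = 45/55 ≈ 0.81818.
MLE ignores the prior: p̂_MLE = k/n = 43/46 ≈ 0.93478.
Difference = 45/55 − 43/46 = -59/506 ≈ -0.1166.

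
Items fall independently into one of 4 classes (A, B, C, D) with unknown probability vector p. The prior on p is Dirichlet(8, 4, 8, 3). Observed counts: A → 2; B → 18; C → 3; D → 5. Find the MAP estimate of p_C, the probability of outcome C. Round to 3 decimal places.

MAP estimate of p_C = 0.213

The posterior is Dirichlet(αᵢ + nᵢ) = Dirichlet(10, 22, 11, 8).
For a Dirichlet(a₁,…,a_K) with all aᵢ > 1, the mode has j-th component (aⱼ − 1)/(Σaᵢ − K).
Here Σaᵢ = 51 and K = 4, so p_C = (11 − 1)/(51 − 4) = 10/47 ≈ 0.213.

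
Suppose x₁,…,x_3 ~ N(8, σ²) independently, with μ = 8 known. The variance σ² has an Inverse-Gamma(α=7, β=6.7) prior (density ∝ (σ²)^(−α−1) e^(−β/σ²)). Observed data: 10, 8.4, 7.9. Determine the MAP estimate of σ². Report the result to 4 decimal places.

σ̂²_MAP = 0.9247

Sum of squared deviations about the known mean: SS = (10−8)² + (8.4−8)² + (7.9−8)² = 4.17.
The Normal likelihood contributes (σ²)^(−n/2) exp(−SS/(2σ²)), so the posterior is Inverse-Gamma(α + n/2, β + SS/2) = Inverse-Gamma(8.5, 8.785).
The mode of Inverse-Gamma(a, b) is b/(a+1) = 8.785/9.5 ≈ 0.9247.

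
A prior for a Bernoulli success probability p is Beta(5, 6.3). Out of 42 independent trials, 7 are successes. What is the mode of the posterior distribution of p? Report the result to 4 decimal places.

p̂_MAP = 0.2144

Prior: Beta(5, 6.3).
Data: 7 successes in 42 trials. The binomial likelihood contributes p^7(1−p)^35, so the posterior is Beta(5+7, 6.3+35) = Beta(12, 41.3).
For Beta(a, b) with a, b > 1 the mode is (a−1)/(a+b−2) = 11/51.3 ≈ 0.2144.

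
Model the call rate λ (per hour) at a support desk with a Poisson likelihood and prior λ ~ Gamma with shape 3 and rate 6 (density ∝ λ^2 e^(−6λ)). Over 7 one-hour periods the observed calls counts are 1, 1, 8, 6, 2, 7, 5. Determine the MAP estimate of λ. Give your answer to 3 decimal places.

Σxᵢ = 1+1+8+6+2+7+5 = 30, with n = 7.
Posterior ∝ λ^2e^(−6λ) · λ^30e^(−7λ) = λ^32e^(−13λ), i.e. Gamma(shape=33, rate=13).
The mode of a Gamma(a, b) with a ≥ 1 (shape–rate) is (a−1)/b = 32/13 ≈ 2.462.

λ̂_MAP = 2.462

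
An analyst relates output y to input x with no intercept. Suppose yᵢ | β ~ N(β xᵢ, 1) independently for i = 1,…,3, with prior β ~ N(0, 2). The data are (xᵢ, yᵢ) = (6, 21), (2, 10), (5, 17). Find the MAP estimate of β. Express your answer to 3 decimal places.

log p(β | y) = −Σ(yᵢ − βxᵢ)²/(2·1) − β²/(2·2) + const.
Setting the derivative to zero: Σxᵢ(yᵢ − βxᵢ)/1 − β/2 = 0, so β = Σxᵢyᵢ / (Σxᵢ² + σ²/τ²).
Σxᵢyᵢ = 6·21 + 2·10 + 5·17 = 231; Σxᵢ² = 65; σ²/τ² = 0.5.
β̂_MAP = 231 / (65 + 0.5) = 231/65.5 ≈ 3.527.

β̂_MAP = 3.527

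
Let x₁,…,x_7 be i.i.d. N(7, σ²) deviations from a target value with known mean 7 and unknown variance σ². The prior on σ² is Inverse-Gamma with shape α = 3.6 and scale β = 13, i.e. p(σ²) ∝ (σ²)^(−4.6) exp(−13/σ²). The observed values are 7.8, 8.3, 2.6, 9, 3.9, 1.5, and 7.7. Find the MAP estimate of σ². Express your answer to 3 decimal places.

Sum of squared deviations about the known mean: SS = (7.8−7)² + (8.3−7)² + (2.6−7)² + (9−7)² + (3.9−7)² + (1.5−7)² + (7.7−7)² = 66.04.
The Normal likelihood contributes (σ²)^(−n/2) exp(−SS/(2σ²)), so the posterior is Inverse-Gamma(α + n/2, β + SS/2) = Inverse-Gamma(7.1, 46.02).
The mode of Inverse-Gamma(a, b) is b/(a+1) = 46.02/8.1 ≈ 5.681.

σ̂²_MAP = 5.681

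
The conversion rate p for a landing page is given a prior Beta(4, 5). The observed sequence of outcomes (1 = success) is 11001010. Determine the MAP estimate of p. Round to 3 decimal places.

p̂_MAP = 0.467

Prior: Beta(4, 5).
Data: 4 successes in 8 trials (from the sequence). The binomial likelihood contributes p^4(1−p)^4, so the posterior is Beta(4+4, 5+4) = Beta(8, 9).
For Beta(a, b) with a, b > 1 the mode is (a−1)/(a+b−2) = 7/15 ≈ 0.467.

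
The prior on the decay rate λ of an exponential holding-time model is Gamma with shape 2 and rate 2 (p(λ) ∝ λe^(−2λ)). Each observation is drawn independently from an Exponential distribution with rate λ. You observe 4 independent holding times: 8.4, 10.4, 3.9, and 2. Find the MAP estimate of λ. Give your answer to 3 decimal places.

The Exponential(rate=λ) likelihood is ∝ λ^n e^(−λΣtᵢ). Here n = 4 and Σtᵢ = 8.4 + 10.4 + 3.9 + 2 = 24.7.
Posterior ∝ λe^(−2λ) · λ^4e^(−24.7λ) = λ^5e^(−26.7λ), i.e. Gamma(6, 26.7).
Mode = (a−1)/b = 5/26.7 ≈ 0.187.

λ̂_MAP = 0.187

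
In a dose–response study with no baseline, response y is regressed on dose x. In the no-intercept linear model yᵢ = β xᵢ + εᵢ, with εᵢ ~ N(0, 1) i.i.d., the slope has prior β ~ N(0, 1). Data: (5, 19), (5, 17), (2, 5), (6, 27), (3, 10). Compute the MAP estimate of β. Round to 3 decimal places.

log p(β | y) = −Σ(yᵢ − βxᵢ)²/(2·1) − β²/(2·1) + const.
Setting the derivative to zero: Σxᵢ(yᵢ − βxᵢ)/1 − β/1 = 0, so β = Σxᵢyᵢ / (Σxᵢ² + σ²/τ²).
Σxᵢyᵢ = 5·19 + 5·17 + 2·5 + 6·27 + 3·10 = 382; Σxᵢ² = 99; σ²/τ² = 1.
β̂_MAP = 382 / (99 + 1) = 382/100 ≈ 3.820.

β̂_MAP = 3.820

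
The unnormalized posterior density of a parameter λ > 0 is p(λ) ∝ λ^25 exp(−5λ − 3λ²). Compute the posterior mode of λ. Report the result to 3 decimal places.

λ̂_MAP = 1.667

ℓ'(λ) = 25/λ − 5 − 6λ. Setting this to zero and multiplying by λ: 6λ² + 5λ − 25 = 0.
λ = (−5 + √(5² + 4·6·25)) / (2·6) = (−5 + √625) / 12 = (−5 + 25)/12 = 5/3.
ℓ''(λ) = −25/λ² − 6 < 0, confirming a maximum.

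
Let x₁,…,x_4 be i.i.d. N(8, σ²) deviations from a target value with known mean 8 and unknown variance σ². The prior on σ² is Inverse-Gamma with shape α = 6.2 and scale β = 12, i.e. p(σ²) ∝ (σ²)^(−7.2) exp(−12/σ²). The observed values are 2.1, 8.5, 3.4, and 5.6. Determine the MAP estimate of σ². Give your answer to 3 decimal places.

σ̂²_MAP = 4.673

Sum of squared deviations about the known mean: SS = (2.1−8)² + (8.5−8)² + (3.4−8)² + (5.6−8)² = 61.98.
The Normal likelihood contributes (σ²)^(−n/2) exp(−SS/(2σ²)), so the posterior is Inverse-Gamma(α + n/2, β + SS/2) = Inverse-Gamma(8.2, 42.99).
The mode of Inverse-Gamma(a, b) is b/(a+1) = 42.99/9.2 ≈ 4.673.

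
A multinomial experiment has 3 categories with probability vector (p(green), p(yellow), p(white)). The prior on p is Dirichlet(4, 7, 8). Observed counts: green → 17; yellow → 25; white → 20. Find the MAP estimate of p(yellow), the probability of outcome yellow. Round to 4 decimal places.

MAP estimate of p(yellow) = 0.3974

The posterior is Dirichlet(αᵢ + nᵢ) = Dirichlet(21, 32, 28).
For a Dirichlet(a₁,…,a_K) with all aᵢ > 1, the mode has j-th component (aⱼ − 1)/(Σaᵢ − K).
Here Σaᵢ = 81 and K = 3, so p(yellow) = (32 − 1)/(81 − 3) = 31/78 ≈ 0.3974.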